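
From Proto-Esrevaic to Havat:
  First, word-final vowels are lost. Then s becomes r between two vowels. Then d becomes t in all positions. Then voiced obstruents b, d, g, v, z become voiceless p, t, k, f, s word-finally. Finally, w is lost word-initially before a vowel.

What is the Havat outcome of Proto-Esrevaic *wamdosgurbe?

Havat: *wamdosgurbe
  wamdosgurbe → wamdosgurb   [apocope]
  wamdosgurb (rule 2 does not apply)
  wamdosgurb → wamtosgurb   [unconditioned shift]
  wamtosgurb → wamtosgurp   [final devoicing]
  wamtosgurp → amtosgurp   [glide loss]
  giving Havat amtosgurp.

amtosgurp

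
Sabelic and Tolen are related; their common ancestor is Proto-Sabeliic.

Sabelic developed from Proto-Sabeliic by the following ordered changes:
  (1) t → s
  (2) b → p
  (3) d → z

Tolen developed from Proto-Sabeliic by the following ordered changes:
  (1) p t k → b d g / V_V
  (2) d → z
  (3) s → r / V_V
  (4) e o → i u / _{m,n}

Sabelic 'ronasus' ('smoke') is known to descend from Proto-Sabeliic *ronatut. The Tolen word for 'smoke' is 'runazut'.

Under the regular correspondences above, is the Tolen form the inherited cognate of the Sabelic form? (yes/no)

yes

Derive the expected Tolen reflex of *ronatut:
Tolen: start from *ronatut.
  rule 1 (intervocalic voicing): ronatut → ronadut
  rule 2 (unconditioned shift): ronadut → ronazut
  rule 3: no change — ronazut
  rule 4 (pre-nasal raising): ronazut → runazut
  ⇒ Tolen runazut
Tolen 'runazut' matches the regular reflex exactly, so the pair is cognate.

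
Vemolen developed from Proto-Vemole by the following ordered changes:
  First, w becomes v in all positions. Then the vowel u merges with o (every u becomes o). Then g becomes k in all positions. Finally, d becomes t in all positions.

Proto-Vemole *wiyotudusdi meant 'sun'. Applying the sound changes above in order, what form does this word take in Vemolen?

viyototosti

Vemolen: start from *wiyotudusdi.
  rule 1 (unconditioned shift): wiyotudusdi → viyotudusdi
  rule 2 (vowel merger): viyotudusdi → viyotodosdi
  rule 3: no change — viyotodosdi
  rule 4 (unconditioned shift): viyotodosdi → viyototosti
  ⇒ Vemolen viyototosti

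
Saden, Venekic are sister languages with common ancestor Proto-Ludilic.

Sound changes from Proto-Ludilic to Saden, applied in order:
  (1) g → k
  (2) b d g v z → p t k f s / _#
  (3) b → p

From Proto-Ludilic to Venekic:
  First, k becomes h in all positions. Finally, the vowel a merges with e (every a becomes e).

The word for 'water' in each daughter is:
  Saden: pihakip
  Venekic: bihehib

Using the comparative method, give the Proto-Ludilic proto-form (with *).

Position 5: Saden has k, Venekic has h. Taking the neighbouring segments as reconstructed: Saden k could go back to *k or *g; Venekic h could go back to *k or *h — the one source consistent with every daughter is *k.
Position 7: Saden has p, Venekic has b. Venekic preserves b here (none of its changes turn any other segment into b), so the proto-segment is *b.
Position 1: Saden has p, Venekic has b. Venekic preserves b here (none of its changes turn any other segment into b), so the proto-segment is *b.
Verify the candidate proto-form against each daughter:
Saden: start from *bihakib.
  rule 1: no change — bihakib
  rule 2 (final devoicing): bihakib → bihakip
  rule 3 (unconditioned shift): bihakip → pihakip
  ⇒ Saden pihakip
Venekic: start from *bihakib.
  rule 1 (unconditioned shift): bihakib → bihahib
  rule 2 (vowel merger): bihahib → bihehib
  ⇒ Venekic bihehib
Only *bihakib yields all of Saden pihakip, Venekic bihehib.

*bihakib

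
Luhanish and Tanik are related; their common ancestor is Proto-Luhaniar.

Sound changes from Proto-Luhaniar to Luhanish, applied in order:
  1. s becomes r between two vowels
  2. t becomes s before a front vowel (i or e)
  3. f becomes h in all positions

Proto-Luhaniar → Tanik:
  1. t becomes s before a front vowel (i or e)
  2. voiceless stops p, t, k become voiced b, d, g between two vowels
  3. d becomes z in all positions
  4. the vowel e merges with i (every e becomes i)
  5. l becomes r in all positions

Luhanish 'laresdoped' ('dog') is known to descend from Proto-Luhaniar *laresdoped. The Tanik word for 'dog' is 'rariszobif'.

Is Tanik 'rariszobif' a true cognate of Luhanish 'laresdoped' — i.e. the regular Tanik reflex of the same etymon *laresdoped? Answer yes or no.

no

Derive the expected Tanik reflex of *laresdoped:
Tanik: start from *laresdoped.
  rule 1: no change — laresdoped
  rule 2 (intervocalic voicing): laresdoped → laresdobed
  rule 3 (unconditioned shift): laresdobed → lareszobez
  rule 4 (vowel merger): lareszobez → lariszobiz
  rule 5 (unconditioned shift): lariszobiz → rariszobiz
  ⇒ Tanik rariszobiz
The regular Tanik reflex would be 'rariszobiz', but the attested form is 'rariszobif'. The correspondence is irregular, so they are not cognates (the Tanik form has a different source).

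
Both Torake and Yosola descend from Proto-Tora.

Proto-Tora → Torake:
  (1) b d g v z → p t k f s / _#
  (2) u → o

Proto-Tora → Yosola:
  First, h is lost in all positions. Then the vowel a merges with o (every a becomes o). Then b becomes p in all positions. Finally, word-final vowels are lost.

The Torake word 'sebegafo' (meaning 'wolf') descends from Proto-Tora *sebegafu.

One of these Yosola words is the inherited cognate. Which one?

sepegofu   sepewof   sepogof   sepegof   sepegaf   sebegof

Yosola: start from *sebegafu.
  rule 1: no change — sebegafu
  rule 2 (vowel merger): sebegafu → sebegofu
  rule 3 (unconditioned shift): sebegofu → sepegofu
  rule 4 (apocope): sepegofu → sepegof
  ⇒ Yosola sepegof

sepegof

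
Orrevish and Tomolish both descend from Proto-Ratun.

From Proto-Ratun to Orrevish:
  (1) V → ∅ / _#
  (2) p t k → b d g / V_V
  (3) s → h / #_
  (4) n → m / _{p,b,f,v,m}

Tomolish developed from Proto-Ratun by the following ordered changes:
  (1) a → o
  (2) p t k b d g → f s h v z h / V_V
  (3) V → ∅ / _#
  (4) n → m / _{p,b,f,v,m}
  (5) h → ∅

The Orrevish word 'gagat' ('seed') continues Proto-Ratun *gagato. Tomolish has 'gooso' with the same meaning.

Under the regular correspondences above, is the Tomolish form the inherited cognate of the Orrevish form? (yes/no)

Derive the expected Tomolish reflex of *gagato:
Tomolish: *gagato > gogoto > gohoso > gohos > goos  (by vowel merger, intervocalic lenition, apocope, h-loss)
The regular Tomolish reflex would be 'goos', but the attested form is 'gooso'. The correspondence is irregular, so they are not cognates (the Tomolish form has a different source).

no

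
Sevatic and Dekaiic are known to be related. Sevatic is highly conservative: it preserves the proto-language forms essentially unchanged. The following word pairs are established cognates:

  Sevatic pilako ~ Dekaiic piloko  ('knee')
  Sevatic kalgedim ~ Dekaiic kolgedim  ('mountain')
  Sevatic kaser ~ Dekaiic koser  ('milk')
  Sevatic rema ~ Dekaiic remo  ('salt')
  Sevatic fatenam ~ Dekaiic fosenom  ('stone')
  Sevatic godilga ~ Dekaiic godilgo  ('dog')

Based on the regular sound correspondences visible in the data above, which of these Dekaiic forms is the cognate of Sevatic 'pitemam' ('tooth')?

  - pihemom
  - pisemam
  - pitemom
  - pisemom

pisemom

fatenam ~ fosenom — Sevatic t corresponds to Dekaiic s between vowels (before a front vowel).
fatenam ~ fosenom — Sevatic a corresponds to Dekaiic o after a consonant, before a nasal.
Applying these to Sevatic 'pitemam':
  pitemam → pisemam   (t→s between vowels (before a front vowel))
  pisemam → pisemom   (a→o after a consonant, before a nasal)
So the Dekaiic cognate is 'pisemom'.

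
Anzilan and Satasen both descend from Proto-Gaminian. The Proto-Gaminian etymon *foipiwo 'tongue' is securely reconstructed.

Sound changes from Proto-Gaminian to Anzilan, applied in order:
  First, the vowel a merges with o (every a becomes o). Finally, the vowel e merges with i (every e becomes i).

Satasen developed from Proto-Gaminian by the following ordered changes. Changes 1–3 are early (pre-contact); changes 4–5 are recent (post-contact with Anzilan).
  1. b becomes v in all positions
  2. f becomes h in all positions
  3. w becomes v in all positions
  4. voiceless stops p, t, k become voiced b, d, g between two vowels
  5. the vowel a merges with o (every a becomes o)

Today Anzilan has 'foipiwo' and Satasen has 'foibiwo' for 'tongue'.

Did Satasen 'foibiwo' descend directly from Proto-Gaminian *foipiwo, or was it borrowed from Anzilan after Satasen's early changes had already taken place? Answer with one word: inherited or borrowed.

borrowed

If inherited, *foipiwo would pass through all of Satasen's changes:
Satasen: *foipiwo > hoipiwo > hoipivo > hoibivo  (by unconditioned shift, unconditioned shift, intervocalic voicing)
If borrowed from Anzilan 'foipiwo' after the early changes, it would undergo only the recent ones:
  rule 4 (intervocalic voicing): foipiwo → foibiwo
  rule 5 (vowel merger): no change (foibiwo)
  ⇒ as a loan: foibiwo
Satasen 'foibiwo' matches the loan outcome 'foibiwo', not the inherited 'hoibivo' — it skipped the early Satasen changes, so it was borrowed from Anzilan.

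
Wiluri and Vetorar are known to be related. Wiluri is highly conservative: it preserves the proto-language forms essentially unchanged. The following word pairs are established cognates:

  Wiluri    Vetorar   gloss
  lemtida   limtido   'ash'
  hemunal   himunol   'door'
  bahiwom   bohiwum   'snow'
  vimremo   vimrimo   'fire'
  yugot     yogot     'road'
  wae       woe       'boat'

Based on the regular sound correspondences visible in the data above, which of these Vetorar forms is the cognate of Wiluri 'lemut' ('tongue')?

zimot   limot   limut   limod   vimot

lemtida ~ limtido, hemunal ~ himunol — Wiluri e corresponds to Vetorar i after a consonant, before a nasal.
yugot ~ yogot — Wiluri u corresponds to Vetorar o after a consonant, before a consonant other than r, m, n, p, b, f, v.
Applying these to Wiluri 'lemut':
  lemut → limut   (e→i after a consonant, before a nasal)
  limut → limot   (u→o after a consonant, before a consonant other than r, m, n, p, b, f, v)
So the Vetorar cognate is 'limot'.

limot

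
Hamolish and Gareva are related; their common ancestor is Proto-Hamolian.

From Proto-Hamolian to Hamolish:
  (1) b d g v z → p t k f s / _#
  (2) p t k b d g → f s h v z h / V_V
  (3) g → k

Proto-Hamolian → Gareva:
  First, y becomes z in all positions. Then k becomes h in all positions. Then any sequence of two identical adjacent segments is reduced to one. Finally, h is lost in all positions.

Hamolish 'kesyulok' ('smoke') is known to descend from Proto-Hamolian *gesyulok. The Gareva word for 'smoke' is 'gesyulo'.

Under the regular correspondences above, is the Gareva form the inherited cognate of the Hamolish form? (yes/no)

no

Derive the expected Gareva reflex of *gesyulok:
Gareva: start from *gesyulok.
  rule 1 (unconditioned shift): gesyulok → geszulok
  rule 2 (unconditioned shift): geszulok → geszuloh
  rule 3: no change — geszuloh
  rule 4 (h-loss): geszuloh → geszulo
  ⇒ Gareva geszulo
The regular Gareva reflex would be 'geszulo', but the attested form is 'gesyulo'. The correspondence is irregular, so they are not cognates (the Gareva form has a different source).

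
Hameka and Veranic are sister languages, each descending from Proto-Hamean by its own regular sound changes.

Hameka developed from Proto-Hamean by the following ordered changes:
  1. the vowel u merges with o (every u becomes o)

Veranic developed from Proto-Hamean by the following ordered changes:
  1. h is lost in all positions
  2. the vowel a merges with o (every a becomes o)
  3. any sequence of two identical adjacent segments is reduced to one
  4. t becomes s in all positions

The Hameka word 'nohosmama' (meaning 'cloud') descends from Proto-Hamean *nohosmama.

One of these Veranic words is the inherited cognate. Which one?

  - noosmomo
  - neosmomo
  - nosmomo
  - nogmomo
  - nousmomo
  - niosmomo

nosmomo

Veranic: start from *nohosmama.
  rule 1 (h-loss): nohosmama → noosmama
  rule 2 (vowel merger): noosmama → noosmomo
  rule 3 (degemination): noosmomo → nosmomo
  rule 4: no change — nosmomo
  ⇒ Veranic nosmomo
Among the options, 'nosmomo' alone shows every Veranic change applied in order.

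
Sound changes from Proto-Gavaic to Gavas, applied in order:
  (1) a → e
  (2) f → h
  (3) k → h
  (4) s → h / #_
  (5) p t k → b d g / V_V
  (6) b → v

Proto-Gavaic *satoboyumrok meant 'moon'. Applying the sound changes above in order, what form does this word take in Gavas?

hedovoyumroh

Gavas: start from *satoboyumrok.
  rule 1 (vowel merger): satoboyumrok → setoboyumrok
  rule 2: no change — setoboyumrok
  rule 3 (unconditioned shift): setoboyumrok → setoboyumroh
  rule 4 (debuccalisation): setoboyumroh → hetoboyumroh
  rule 5 (intervocalic voicing): hetoboyumroh → hedoboyumroh
  rule 6 (unconditioned shift): hedoboyumroh → hedovoyumroh
  ⇒ Gavas hedovoyumroh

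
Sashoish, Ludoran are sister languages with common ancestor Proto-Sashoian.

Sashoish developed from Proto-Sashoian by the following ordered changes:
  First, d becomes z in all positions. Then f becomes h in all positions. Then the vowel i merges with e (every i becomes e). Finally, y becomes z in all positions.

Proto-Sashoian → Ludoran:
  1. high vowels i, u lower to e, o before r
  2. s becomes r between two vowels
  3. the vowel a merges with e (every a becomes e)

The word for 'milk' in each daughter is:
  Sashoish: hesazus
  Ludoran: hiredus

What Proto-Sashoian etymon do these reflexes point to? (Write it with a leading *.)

*hisadus

Position 4: Sashoish has a, Ludoran has e. Sashoish preserves a here (none of its changes turn any other segment into a), so the proto-segment is *a.
Position 3: Sashoish has s, Ludoran has r. Sashoish preserves s here (none of its changes turn any other segment into s), so the proto-segment is *s.
Position 5: Sashoish has z, Ludoran has d. Ludoran preserves d here (none of its changes turn any other segment into d), so the proto-segment is *d.
Verify the candidate proto-form against each daughter:
Sashoish: *hisadus
  hisadus → hisazus   [unconditioned shift]
  hisazus (rule 2 does not apply)
  hisazus → hesazus   [vowel merger]
  hesazus (rule 4 does not apply)
  giving Sashoish hesazus.
Ludoran: *hisadus > hiradus > hiredus  (by rhotacism, vowel merger)
*hisadus is the unique common source.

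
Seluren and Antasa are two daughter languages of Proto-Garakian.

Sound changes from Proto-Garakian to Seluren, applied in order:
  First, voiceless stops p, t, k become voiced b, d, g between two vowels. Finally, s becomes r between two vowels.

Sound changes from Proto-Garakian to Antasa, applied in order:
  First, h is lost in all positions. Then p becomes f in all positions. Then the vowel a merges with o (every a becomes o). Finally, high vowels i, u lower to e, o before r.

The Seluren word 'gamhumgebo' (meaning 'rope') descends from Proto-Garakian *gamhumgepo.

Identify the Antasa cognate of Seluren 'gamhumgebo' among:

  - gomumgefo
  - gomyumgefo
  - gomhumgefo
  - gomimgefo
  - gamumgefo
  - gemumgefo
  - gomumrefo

gomumgefo

Antasa: *gamhumgepo
  gamhumgepo → gamumgepo   [h-loss]
  gamumgepo → gamumgefo   [unconditioned shift]
  gamumgefo → gomumgefo   [vowel merger]
  gomumgefo (rule 4 does not apply)
  giving Antasa gomumgefo.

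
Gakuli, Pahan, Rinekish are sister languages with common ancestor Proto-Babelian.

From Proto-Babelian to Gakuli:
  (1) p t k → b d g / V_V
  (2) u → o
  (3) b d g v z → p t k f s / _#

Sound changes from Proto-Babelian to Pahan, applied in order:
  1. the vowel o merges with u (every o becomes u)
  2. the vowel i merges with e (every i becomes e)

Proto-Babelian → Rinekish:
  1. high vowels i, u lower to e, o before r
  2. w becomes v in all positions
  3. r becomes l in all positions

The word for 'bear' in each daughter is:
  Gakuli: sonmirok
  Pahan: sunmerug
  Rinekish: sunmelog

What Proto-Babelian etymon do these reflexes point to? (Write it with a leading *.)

*sunmirog

Position 5: Gakuli has i, Pahan has e, Rinekish has e. Gakuli preserves i here (none of its changes turn any other segment into i), so the proto-segment is *i.
Position 8: Gakuli has k, Pahan has g, Rinekish has g. Pahan preserves g here (none of its changes turn any other segment into g), so the proto-segment is *g.
Position 2: Gakuli has o, Pahan has u, Rinekish has u. Rinekish preserves u here (none of its changes turn any other segment into u), so the proto-segment is *u.
Verify the candidate proto-form against each daughter:
Gakuli: *sunmirog
  sunmirog (rule 1 does not apply)
  sunmirog → sonmirog   [vowel merger]
  sonmirog → sonmirok   [final devoicing]
  giving Gakuli sonmirok.
Pahan: *sunmirog
  sunmirog → sunmirug   [vowel merger]
  sunmirug → sunmerug   [vowel merger]
  giving Pahan sunmerug.
Rinekish: *sunmirog
  sunmirog → sunmerog   [pre-rhotic lowering]
  sunmerog (rule 2 does not apply)
  sunmerog → sunmelog   [unconditioned shift]
  giving Rinekish sunmelog.
Only *sunmirog yields all of Gakuli sonmirok, Pahan sunmerug, Rinekish sunmelog.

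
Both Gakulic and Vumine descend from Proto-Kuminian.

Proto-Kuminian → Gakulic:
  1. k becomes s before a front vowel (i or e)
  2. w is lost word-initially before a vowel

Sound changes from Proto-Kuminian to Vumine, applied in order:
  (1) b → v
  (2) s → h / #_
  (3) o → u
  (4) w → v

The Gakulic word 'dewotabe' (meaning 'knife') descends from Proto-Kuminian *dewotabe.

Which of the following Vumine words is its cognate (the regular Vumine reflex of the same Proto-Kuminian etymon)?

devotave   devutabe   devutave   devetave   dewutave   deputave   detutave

Vumine: start from *dewotabe.
  rule 1 (unconditioned shift): dewotabe → dewotave
  rule 2: no change — dewotave
  rule 3 (vowel merger): dewotave → dewutave
  rule 4 (unconditioned shift): dewutave → devutave
  ⇒ Vumine devutave
Among the options, 'devutave' alone shows every Vumine change applied in order.

devutave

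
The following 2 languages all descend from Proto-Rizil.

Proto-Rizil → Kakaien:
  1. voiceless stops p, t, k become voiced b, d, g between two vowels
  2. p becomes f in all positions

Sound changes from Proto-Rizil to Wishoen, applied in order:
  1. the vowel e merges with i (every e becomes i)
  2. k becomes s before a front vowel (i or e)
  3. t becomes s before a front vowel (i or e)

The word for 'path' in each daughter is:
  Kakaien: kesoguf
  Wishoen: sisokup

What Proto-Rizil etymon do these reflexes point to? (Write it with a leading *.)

*kesokup

Position 1: Kakaien has k, Wishoen has s. Kakaien preserves k here (none of its changes turn any other segment into k), so the proto-segment is *k.
Position 5: Kakaien has g, Wishoen has k. Wishoen preserves k here (none of its changes turn any other segment into k), so the proto-segment is *k.
This points to *kesokup. Verify forward in each daughter:
Kakaien: *kesokup > kesogup > kesoguf  (by intervocalic voicing, unconditioned shift)
Wishoen: start from *kesokup.
  rule 1 (vowel merger): kesokup → kisokup
  rule 2 (palatalisation): kisokup → sisokup
  rule 3: no change — sisokup
  ⇒ Wishoen sisokup
Only *kesokup yields all of Kakaien kesoguf, Wishoen sisokup.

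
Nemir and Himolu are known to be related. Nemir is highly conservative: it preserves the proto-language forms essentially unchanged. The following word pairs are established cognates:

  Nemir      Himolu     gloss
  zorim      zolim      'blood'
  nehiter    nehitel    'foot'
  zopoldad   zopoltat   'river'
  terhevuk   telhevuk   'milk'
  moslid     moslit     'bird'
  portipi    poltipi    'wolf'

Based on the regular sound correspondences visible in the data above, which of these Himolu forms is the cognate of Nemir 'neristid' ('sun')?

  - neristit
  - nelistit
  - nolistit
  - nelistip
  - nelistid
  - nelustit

nelistit

zorim ~ zolim — Nemir r corresponds to Himolu l between vowels (before a front vowel).
zopoldad ~ zopoltat, moslid ~ moslit — Nemir d corresponds to Himolu t word-finally.
Applying these to Nemir 'neristid':
  neristid → nelistid   (r→l between vowels (before a front vowel))
  nelistid → nelistit   (d→t word-finally)
So the Himolu cognate is 'nelistit'.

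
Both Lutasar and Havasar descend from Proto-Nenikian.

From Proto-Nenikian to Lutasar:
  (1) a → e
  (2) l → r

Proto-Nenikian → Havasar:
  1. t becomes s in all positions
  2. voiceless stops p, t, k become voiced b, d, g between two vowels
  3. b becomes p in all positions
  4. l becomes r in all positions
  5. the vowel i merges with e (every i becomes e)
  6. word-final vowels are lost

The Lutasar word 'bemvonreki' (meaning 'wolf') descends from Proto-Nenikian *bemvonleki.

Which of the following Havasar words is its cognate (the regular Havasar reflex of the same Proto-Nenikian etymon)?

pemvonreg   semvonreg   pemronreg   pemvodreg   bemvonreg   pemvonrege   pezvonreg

Havasar: *bemvonleki > bemvonlegi > pemvonlegi > pemvonregi > pemvonrege > pemvonreg  (by intervocalic voicing, unconditioned shift, unconditioned shift, vowel merger, apocope)
The other candidates each miss or misapply at least one Havasar change.

pemvonreg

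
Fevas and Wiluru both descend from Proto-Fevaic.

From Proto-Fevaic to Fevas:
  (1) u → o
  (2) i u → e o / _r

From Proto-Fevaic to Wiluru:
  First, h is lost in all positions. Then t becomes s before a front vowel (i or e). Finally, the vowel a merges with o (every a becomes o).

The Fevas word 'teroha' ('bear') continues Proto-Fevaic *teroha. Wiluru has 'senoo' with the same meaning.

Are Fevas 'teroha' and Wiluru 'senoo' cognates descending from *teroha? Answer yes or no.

no

Derive the expected Wiluru reflex of *teroha:
Wiluru: *teroha
  teroha → teroa   [h-loss]
  teroa → seroa   [palatalisation]
  seroa → seroo   [vowel merger]
  giving Wiluru seroo.
The regular Wiluru reflex would be 'seroo', but the attested form is 'senoo'. The correspondence is irregular, so they are not cognates (the Wiluru form has a different source).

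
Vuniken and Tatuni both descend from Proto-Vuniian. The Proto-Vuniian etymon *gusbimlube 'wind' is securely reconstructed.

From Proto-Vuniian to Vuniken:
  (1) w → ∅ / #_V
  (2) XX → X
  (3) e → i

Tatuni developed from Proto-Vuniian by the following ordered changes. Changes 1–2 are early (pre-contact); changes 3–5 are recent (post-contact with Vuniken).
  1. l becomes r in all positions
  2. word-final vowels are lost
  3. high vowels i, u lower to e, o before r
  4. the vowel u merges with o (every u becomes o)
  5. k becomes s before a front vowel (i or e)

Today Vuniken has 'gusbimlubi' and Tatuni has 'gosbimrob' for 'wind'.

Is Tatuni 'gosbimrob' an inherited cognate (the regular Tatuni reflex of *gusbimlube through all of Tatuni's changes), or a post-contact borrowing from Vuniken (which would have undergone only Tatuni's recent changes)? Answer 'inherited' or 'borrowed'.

inherited

If inherited, *gusbimlube would pass through all of Tatuni's changes:
Tatuni: *gusbimlube
  gusbimlube → gusbimrube   [unconditioned shift]
  gusbimrube → gusbimrub   [apocope]
  gusbimrub (rule 3 does not apply)
  gusbimrub → gosbimrob   [vowel merger]
  gosbimrob (rule 5 does not apply)
  giving Tatuni gosbimrob.
If borrowed from Vuniken 'gusbimlubi' after the early changes, it would undergo only the recent ones:
  rule 3 (pre-rhotic lowering): no change (gusbimlubi)
  rule 4 (vowel merger): gusbimlubi → gosbimlobi
  rule 5 (palatalisation): no change (gosbimlobi)
  ⇒ as a loan: gosbimlobi
Tatuni 'gosbimrob' matches the inherited outcome exactly, so it is an inherited cognate, not a loan.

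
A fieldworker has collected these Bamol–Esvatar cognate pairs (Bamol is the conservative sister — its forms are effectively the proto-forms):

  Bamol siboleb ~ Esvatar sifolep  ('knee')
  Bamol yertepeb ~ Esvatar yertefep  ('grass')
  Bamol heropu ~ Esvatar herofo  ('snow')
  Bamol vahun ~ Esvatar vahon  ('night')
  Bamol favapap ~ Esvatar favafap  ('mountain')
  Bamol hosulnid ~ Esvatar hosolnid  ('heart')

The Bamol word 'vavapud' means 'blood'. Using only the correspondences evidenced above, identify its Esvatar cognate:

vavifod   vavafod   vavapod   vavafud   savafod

vavafod

heropu ~ herofo — Bamol p corresponds to Esvatar f between vowels (before a back vowel).
hosulnid ~ hosolnid — Bamol u corresponds to Esvatar o after a consonant, before a consonant other than r, m, n, p, b, f, v.
Applying these to Bamol 'vavapud':
  vavapud → vavafud   (p→f between vowels (before a back vowel))
  vavafud → vavafod   (u→o after a consonant, before a consonant other than r, m, n, p, b, f, v)
So the Esvatar cognate is 'vavafod'.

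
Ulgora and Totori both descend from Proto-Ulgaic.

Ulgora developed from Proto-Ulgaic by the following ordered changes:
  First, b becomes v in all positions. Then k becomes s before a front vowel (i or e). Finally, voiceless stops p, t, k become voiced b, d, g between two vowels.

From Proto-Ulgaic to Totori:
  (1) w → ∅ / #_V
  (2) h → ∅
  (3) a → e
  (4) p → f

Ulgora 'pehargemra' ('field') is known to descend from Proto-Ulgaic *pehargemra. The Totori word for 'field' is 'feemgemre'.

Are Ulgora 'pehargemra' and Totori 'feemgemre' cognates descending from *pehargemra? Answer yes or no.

no

Derive the expected Totori reflex of *pehargemra:
Totori: *pehargemra > peargemra > peergemre > feergemre  (by h-loss, vowel merger, unconditioned shift)
The regular Totori reflex would be 'feergemre', but the attested form is 'feemgemre'. The correspondence is irregular, so they are not cognates (the Totori form has a different source).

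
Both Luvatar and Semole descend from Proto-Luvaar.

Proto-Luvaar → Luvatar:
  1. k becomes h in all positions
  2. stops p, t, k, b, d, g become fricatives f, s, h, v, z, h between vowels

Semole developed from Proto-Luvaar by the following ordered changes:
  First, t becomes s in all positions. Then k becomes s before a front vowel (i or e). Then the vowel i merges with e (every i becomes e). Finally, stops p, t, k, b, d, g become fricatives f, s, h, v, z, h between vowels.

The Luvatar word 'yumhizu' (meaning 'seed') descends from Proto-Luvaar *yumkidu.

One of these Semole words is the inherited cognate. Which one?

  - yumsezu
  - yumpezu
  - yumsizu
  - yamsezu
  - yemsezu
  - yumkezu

yumsezu

Semole: *yumkidu
  yumkidu (rule 1 does not apply)
  yumkidu → yumsidu   [palatalisation]
  yumsidu → yumsedu   [vowel merger]
  yumsedu → yumsezu   [intervocalic lenition]
  giving Semole yumsezu.
Only 'yumsezu' matches the regular Semole development of *yumkidu.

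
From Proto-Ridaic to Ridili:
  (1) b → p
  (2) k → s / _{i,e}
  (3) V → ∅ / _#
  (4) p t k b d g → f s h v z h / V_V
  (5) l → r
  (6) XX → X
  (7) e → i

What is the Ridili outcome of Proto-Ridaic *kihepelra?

Ridili: *kihepelra > sihepelra > sihepelr > sihefelr > siheferr > sihefer > sihifir  (by palatalisation, apocope, intervocalic lenition, unconditioned shift, degemination, vowel merger)

sihifir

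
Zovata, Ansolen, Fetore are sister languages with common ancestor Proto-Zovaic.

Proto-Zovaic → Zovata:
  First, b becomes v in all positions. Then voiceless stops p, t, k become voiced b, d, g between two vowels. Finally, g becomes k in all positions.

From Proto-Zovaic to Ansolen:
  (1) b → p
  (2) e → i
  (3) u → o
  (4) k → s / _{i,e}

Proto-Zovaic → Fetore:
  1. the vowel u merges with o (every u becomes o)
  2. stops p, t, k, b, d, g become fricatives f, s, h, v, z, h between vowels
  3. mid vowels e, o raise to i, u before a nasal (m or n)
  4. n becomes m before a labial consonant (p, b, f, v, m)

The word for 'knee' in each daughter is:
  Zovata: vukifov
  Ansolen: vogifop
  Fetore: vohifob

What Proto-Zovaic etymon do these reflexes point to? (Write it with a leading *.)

Position 2: Zovata has u, Ansolen has o, Fetore has o. Zovata preserves u here (none of its changes turn any other segment into u), so the proto-segment is *u.
Position 3: Zovata has k, Ansolen has g, Fetore has h. Ansolen preserves g here (none of its changes turn any other segment into g), so the proto-segment is *g.
Continuing position by position gives *vugifob; check it forward:
Zovata: *vugifob > vugifov > vukifov  (by unconditioned shift, unconditioned shift)
Ansolen: *vugifob
  vugifob → vugifop   [unconditioned shift]
  vugifop (rule 2 does not apply)
  vugifop → vogifop   [vowel merger]
  vogifop (rule 4 does not apply)
  giving Ansolen vogifop.
Fetore: *vugifob
  vugifob → vogifob   [vowel merger]
  vogifob → vohifob   [intervocalic lenition]
  vohifob (rule 3 does not apply)
  vohifob (rule 4 does not apply)
  giving Fetore vohifob.
No other proto-form is consistent with every reflex, so the reconstruction is *vugifob.

*vugifob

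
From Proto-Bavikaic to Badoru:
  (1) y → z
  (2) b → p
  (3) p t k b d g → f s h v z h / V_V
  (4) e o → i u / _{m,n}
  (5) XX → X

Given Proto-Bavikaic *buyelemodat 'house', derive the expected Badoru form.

puzelimozat

Badoru: *buyelemodat > buzelemodat > puzelemodat > puzelemozat > puzelimozat  (by unconditioned shift, unconditioned shift, intervocalic lenition, pre-nasal raising)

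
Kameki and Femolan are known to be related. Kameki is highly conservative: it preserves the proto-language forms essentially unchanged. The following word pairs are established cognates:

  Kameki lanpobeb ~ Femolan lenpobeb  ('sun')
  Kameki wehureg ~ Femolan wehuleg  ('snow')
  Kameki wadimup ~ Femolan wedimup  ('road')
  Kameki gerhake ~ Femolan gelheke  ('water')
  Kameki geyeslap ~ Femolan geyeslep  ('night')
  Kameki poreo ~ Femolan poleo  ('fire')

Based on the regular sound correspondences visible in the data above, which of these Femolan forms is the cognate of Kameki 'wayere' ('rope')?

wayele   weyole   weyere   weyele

wadimup ~ wedimup, gerhake ~ gelheke — Kameki a corresponds to Femolan e after a consonant, before a consonant other than r, m, n, p, b, f, v.
wehureg ~ wehuleg, poreo ~ poleo — Kameki r corresponds to Femolan l between vowels (before a front vowel).
Applying these to Kameki 'wayere':
  wayere → weyere   (a→e after a consonant, before a consonant other than r, m, n, p, b, f, v)
  weyere → weyele   (r→l between vowels (before a front vowel))
So the Femolan cognate is 'weyele'.

weyele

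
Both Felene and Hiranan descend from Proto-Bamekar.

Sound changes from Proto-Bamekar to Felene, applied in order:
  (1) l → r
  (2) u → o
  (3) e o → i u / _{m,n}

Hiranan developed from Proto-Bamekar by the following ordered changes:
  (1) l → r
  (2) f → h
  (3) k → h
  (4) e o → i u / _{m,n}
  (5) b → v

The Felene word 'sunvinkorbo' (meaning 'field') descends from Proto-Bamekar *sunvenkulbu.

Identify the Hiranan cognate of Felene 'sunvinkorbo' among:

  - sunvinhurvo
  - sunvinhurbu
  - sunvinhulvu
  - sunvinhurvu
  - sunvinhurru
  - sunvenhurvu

sunvinhurvu

Hiranan: *sunvenkulbu
  sunvenkulbu → sunvenkurbu   [unconditioned shift]
  sunvenkurbu (rule 2 does not apply)
  sunvenkurbu → sunvenhurbu   [unconditioned shift]
  sunvenhurbu → sunvinhurbu   [pre-nasal raising]
  sunvinhurbu → sunvinhurvu   [unconditioned shift]
  giving Hiranan sunvinhurvu.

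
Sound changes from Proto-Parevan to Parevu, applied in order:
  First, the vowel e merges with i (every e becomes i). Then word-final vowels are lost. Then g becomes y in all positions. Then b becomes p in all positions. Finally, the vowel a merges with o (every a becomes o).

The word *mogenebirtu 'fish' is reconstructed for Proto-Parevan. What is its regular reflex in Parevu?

moyinipirt

Parevu: *mogenebirtu
  mogenebirtu → moginibirtu   [vowel merger]
  moginibirtu → moginibirt   [apocope]
  moginibirt → moyinibirt   [unconditioned shift]
  moyinibirt → moyinipirt   [unconditioned shift]
  moyinipirt (rule 5 does not apply)
  giving Parevu moyinipirt.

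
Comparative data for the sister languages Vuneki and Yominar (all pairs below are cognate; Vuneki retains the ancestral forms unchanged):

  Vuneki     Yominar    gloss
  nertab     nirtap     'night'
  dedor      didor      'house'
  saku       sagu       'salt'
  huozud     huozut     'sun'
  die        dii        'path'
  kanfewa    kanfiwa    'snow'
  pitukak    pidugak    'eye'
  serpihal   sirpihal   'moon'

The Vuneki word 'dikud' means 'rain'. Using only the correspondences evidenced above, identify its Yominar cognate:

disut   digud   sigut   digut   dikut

digut

saku ~ sagu — Vuneki k corresponds to Yominar g between vowels (before a back vowel).
huozud ~ huozut — Vuneki d corresponds to Yominar t word-finally.
Applying these to Vuneki 'dikud':
  dikud → digud   (k→g between vowels (before a back vowel))
  digud → digut   (d→t word-finally)
So the Yominar cognate is 'digut'.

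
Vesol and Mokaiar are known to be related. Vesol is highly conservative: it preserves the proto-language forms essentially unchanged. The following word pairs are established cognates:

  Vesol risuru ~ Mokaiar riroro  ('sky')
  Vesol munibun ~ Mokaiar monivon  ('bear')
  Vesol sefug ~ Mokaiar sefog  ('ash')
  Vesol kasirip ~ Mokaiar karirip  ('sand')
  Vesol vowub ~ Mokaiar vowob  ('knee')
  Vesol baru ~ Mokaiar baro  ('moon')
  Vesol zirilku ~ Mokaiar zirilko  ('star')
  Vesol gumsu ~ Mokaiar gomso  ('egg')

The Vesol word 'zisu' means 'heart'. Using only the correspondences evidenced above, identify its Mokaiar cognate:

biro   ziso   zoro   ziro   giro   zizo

ziro

risuru ~ riroro — Vesol s corresponds to Mokaiar r between vowels (before a back vowel).
risuru ~ riroro, baru ~ baro — Vesol u corresponds to Mokaiar o word-finally.
Applying these to Vesol 'zisu':
  zisu → ziru   (s→r between vowels (before a back vowel))
  ziru → ziro   (u→o word-finally)
So the Mokaiar cognate is 'ziro'.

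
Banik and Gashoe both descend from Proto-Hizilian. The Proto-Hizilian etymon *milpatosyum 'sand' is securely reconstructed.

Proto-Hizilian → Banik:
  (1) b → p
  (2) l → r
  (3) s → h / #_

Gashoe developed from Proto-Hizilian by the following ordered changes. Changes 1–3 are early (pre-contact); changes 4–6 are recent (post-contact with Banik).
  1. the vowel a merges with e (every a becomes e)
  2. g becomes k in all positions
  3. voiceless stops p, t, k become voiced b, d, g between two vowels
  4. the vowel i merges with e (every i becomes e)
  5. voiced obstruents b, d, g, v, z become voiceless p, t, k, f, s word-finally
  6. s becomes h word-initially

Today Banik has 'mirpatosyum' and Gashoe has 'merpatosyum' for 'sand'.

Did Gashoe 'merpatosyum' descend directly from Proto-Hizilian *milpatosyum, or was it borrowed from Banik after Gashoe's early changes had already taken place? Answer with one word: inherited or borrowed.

If inherited, *milpatosyum would pass through all of Gashoe's changes:
Gashoe: start from *milpatosyum.
  rule 1 (vowel merger): milpatosyum → milpetosyum
  rule 2: no change — milpetosyum
  rule 3 (intervocalic voicing): milpetosyum → milpedosyum
  rule 4 (vowel merger): milpedosyum → melpedosyum
  rule 5: no change — melpedosyum
  rule 6: no change — melpedosyum
  ⇒ Gashoe melpedosyum
If borrowed from Banik 'mirpatosyum' after the early changes, it would undergo only the recent ones:
  rule 4 (vowel merger): mirpatosyum → merpatosyum
  rule 5 (final devoicing): no change (merpatosyum)
  rule 6 (debuccalisation): no change (merpatosyum)
  ⇒ as a loan: merpatosyum
Gashoe 'merpatosyum' matches the loan outcome 'merpatosyum', not the inherited 'melpedosyum' — it skipped the early Gashoe changes, so it was borrowed from Banik.

borrowed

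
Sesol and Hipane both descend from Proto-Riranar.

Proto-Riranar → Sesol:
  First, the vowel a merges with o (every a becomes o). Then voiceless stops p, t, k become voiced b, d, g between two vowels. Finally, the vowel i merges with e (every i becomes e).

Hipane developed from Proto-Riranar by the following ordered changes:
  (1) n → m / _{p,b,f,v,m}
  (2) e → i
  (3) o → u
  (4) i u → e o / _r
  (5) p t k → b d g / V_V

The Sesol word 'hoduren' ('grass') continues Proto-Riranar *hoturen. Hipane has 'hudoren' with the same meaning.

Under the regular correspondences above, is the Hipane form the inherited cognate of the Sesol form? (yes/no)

Derive the expected Hipane reflex of *hoturen:
Hipane: start from *hoturen.
  rule 1: no change — hoturen
  rule 2 (vowel merger): hoturen → hoturin
  rule 3 (vowel merger): hoturin → huturin
  rule 4 (pre-rhotic lowering): huturin → hutorin
  rule 5 (intervocalic voicing): hutorin → hudorin
  ⇒ Hipane hudorin
The regular Hipane reflex would be 'hudorin', but the attested form is 'hudoren'. The correspondence is irregular, so they are not cognates (the Hipane form has a different source).

no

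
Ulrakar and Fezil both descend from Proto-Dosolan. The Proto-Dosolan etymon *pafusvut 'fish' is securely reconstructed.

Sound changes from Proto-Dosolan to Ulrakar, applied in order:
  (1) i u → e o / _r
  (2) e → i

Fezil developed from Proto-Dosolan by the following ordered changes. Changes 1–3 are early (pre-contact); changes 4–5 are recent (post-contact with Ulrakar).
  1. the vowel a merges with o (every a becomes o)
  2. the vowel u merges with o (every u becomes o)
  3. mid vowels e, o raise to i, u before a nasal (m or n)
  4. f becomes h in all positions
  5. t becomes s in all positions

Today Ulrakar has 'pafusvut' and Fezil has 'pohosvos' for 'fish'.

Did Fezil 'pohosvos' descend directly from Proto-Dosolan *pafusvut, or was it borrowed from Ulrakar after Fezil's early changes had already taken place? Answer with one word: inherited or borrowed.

inherited

If inherited, *pafusvut would pass through all of Fezil's changes:
Fezil: start from *pafusvut.
  rule 1 (vowel merger): pafusvut → pofusvut
  rule 2 (vowel merger): pofusvut → pofosvot
  rule 3: no change — pofosvot
  rule 4 (unconditioned shift): pofosvot → pohosvot
  rule 5 (unconditioned shift): pohosvot → pohosvos
  ⇒ Fezil pohosvos
If borrowed from Ulrakar 'pafusvut' after the early changes, it would undergo only the recent ones:
  rule 4 (unconditioned shift): pafusvut → pahusvut
  rule 5 (unconditioned shift): pahusvut → pahusvus
  ⇒ as a loan: pahusvus
Fezil 'pohosvos' matches the inherited outcome exactly, so it is an inherited cognate, not a loan.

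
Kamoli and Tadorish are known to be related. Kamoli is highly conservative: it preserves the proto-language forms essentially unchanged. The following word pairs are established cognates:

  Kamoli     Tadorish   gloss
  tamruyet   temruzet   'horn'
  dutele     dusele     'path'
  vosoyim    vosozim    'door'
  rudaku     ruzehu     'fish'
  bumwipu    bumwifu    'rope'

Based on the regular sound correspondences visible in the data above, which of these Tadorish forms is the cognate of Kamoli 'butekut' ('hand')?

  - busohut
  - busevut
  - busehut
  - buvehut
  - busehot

busehut

dutele ~ dusele — Kamoli t corresponds to Tadorish s between vowels (before a front vowel).
rudaku ~ ruzehu — Kamoli k corresponds to Tadorish h between vowels (before a back vowel).
Applying these to Kamoli 'butekut':
  butekut → busekut   (t→s between vowels (before a front vowel))
  busekut → busehut   (k→h between vowels (before a back vowel))
So the Tadorish cognate is 'busehut'.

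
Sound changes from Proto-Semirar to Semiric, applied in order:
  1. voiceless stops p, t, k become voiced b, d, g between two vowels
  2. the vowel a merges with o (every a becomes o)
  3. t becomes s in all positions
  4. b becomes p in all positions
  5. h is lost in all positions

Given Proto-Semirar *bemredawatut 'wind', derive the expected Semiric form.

Semiric: start from *bemredawatut.
  rule 1 (intervocalic voicing): bemredawatut → bemredawadut
  rule 2 (vowel merger): bemredawadut → bemredowodut
  rule 3 (unconditioned shift): bemredowodut → bemredowodus
  rule 4 (unconditioned shift): bemredowodus → pemredowodus
  rule 5: no change — pemredowodus
  ⇒ Semiric pemredowodus

pemredowodus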